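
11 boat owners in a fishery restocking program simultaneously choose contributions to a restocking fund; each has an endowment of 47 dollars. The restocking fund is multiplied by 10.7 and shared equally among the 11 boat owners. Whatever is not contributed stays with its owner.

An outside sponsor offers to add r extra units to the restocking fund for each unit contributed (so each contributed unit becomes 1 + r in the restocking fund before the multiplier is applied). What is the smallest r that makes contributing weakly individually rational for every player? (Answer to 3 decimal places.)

With matching at rate r, one contributed unit becomes (1 + r) in the restocking fund and returns 10.7 × (1 + r) / 11 to the contributor.
Setting this equal to 1: 1 + r = 11/10.7 = 1.0280.
So the minimum matching rate is r = 1.0280 − 1 = 0.028.

0.028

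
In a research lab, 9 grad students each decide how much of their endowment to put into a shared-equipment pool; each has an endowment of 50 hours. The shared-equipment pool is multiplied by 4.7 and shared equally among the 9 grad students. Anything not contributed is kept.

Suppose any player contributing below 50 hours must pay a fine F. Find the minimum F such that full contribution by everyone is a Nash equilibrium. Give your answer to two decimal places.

23.89 hours

Given the others contribute fully, the best deviation is to contribute 0 (any partial contribution still incurs the fine and gives up units whose private return 0.5222 is below 1).
Deviating from 50 to 0 saves 50 hours but forfeits the deviator's share of the drop in the shared-equipment pool: 4.7/9 × 50 = 26.11.
So the deviation gain is 50 − 26.11 = 23.89, and the fine must be at least 23.89 hours to wipe it out.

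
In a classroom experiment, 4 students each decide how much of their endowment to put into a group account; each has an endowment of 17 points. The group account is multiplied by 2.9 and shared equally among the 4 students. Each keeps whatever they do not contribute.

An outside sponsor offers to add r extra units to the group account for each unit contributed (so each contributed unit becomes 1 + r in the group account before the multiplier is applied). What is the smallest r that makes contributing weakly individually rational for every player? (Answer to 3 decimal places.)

0.379

With matching at rate r, one contributed unit becomes (1 + r) in the group account and returns 2.9 × (1 + r) / 4 to the contributor.
Setting this equal to 1: 1 + r = 4/2.9 = 1.3793.
So the minimum matching rate is r = 1.3793 − 1 = 0.379.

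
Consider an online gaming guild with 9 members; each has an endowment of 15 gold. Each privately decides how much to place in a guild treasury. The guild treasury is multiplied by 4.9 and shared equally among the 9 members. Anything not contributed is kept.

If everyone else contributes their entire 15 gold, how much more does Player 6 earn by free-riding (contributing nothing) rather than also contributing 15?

Switching from a contribution of 15 to 0 lets Player 6 keep an extra 15 gold, but lowers the guild treasury by 15, which costs Player 6 their own share of that drop: 4.9/9 × 15 = 8.17.
Net gain = 15 − 8.17 = 6.83. The private return per contributed unit (0.5444) is below 1, so free-riding is indeed the best response regardless of what the others do.

6.83 gold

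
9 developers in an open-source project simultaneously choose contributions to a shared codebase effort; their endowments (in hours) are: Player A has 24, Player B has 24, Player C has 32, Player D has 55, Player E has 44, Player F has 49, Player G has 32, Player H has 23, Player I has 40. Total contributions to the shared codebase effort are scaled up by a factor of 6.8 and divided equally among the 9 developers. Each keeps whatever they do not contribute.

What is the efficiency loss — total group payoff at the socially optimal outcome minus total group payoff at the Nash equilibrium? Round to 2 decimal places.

The private return per contributed unit is 6.8/9 = 0.7556 < 1 for every player regardless of endowment, so the Nash equilibrium is zero contribution and the group total is Σ E_j = 24 + 24 + 32 + 55 + 44 + 49 + 32 + 23 + 40 = 323.
Each contributed unit returns 6.800 to the group, so the social optimum is full contribution by everyone: group total = 6.800 × 323 = 2196.40.
Efficiency loss = (6.800 − 1) × 323 = 1873.40.

1873.40 hours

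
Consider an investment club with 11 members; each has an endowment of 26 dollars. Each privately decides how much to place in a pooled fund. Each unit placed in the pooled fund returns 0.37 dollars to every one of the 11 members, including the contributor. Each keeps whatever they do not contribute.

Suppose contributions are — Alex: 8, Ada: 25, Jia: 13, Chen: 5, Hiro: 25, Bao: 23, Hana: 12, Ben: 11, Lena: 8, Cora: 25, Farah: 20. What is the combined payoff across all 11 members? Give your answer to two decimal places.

Total contributed: 8 + 25 + 13 + 5 + 25 + 23 + 12 + 11 + 8 + 25 + 20 = 175; total kept: 11 × 26 − 175 = 111.
The pooled fund pays out 0.37 × 11 × 175 = 712.25 in aggregate.
Group total = 111 + 712.25 = 823.25.

823.25 dollars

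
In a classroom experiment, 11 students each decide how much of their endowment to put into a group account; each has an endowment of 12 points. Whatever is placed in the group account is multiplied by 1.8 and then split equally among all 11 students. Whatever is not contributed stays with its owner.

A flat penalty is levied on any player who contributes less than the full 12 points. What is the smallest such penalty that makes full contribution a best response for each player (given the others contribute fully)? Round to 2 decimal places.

10.04 points

Given the others contribute fully, the best deviation is to contribute 0 (any partial contribution still incurs the fine and gives up units whose private return 0.1636 is below 1).
Deviating from 12 to 0 saves 12 points but forfeits the deviator's share of the drop in the group account: 1.8/11 × 12 = 1.96.
So the deviation gain is 12 − 1.96 = 10.04, and the fine must be at least 10.04 points to wipe it out.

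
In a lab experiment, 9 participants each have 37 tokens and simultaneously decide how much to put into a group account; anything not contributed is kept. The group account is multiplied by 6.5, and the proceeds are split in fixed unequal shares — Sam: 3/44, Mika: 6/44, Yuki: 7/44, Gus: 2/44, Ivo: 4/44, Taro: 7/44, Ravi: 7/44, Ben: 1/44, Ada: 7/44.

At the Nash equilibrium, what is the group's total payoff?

A player with share s gets back 6.5·s per unit contributed, so full contribution is dominant for anyone with s > 1/6.5 = 0.1538 and zero contribution is dominant for anyone below.
Yuki, Taro, Ravi and Ada clear that bar, contributing 37 each; the remaining 5 contribute 0. Total contributed: 148.
The group account pays out 6.5 × 148 = 962.00 in total (split across the unequal shares, but the aggregate is all that matters for the group sum).
The 5 free-riders keep 37 each, adding 185. Group total = 185 + 962.00 = 1147.00.

1147.00 tokens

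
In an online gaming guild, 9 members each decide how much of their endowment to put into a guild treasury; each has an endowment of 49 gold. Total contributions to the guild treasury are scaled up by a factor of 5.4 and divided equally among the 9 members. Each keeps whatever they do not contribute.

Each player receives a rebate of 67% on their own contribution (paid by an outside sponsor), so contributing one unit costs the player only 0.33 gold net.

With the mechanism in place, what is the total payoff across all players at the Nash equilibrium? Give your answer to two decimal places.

Under the mechanism each unit contributed yields (5.4/9) / 0.33 = 1.8182 back to its contributor per unit of net cost, which exceeds 1, making full contribution the dominant choice for everyone.
So the Nash equilibrium is full contribution by all 9; the group earns 9 × (49 × 0.67 + 5.4 × 49) = 2676.87.

2676.87 gold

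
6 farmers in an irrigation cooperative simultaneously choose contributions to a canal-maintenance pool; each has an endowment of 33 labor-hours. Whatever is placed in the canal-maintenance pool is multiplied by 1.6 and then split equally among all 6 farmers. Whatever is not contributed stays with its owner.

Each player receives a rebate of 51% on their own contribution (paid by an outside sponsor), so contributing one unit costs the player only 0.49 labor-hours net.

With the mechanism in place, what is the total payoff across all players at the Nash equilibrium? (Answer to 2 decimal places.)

Even with the mechanism, each unit contributed returns only (1.6/6) / 0.49 = 0.5442 per unit of net cost, so contributing nothing is still dominant.
At the Nash equilibrium no one contributes; group total payoff = 6 × 33 = 198.

198.00 labor-hours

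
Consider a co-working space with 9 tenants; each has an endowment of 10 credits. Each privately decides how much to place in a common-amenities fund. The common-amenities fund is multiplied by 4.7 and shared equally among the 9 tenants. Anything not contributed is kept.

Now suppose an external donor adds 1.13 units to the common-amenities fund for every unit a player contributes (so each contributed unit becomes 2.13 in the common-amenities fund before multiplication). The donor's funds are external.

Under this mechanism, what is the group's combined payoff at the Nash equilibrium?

The effective private return per unit is now 4.7 × 2.13 / 9 = 1.1123 > 1, so every player's dominant strategy flips to full contribution.
So the Nash equilibrium is full contribution by all 9; the group earns 4.7 × 2.13 × 90 = 900.99.

900.99 credits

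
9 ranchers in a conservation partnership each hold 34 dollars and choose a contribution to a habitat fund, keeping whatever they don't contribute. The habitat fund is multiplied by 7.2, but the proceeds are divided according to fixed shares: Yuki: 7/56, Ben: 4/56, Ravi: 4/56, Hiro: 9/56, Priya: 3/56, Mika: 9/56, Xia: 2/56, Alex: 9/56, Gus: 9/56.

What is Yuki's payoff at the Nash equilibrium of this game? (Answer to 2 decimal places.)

156.40 dollars

For player j, contributing a unit is worthwhile iff 7.2 × (j's share) ≥ 1, i.e. iff j's share is at least 0.1389.
Hiro, Mika, Alex and Gus are above the threshold, contributing 34 each; the remaining 5 contribute 0. Total contributed: 136.
Yuki keeps 34 and receives 7.2 × 136 × 7/56 = 122.40 from the habitat fund, for a payoff of 156.40.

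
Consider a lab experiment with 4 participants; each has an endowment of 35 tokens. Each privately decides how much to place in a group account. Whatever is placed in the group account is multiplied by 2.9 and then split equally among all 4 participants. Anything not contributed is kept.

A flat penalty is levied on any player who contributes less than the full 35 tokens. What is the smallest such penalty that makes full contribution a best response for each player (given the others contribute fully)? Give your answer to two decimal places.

9.63 tokens

Given the others contribute fully, the best deviation is to contribute 0 (any partial contribution still incurs the fine and gives up units whose private return 0.7250 is below 1).
Deviating from 35 to 0 saves 35 tokens but forfeits the deviator's share of the drop in the group account: 2.9/4 × 35 = 25.37.
So the deviation gain is 35 − 25.37 = 9.63, and the fine must be at least 9.63 tokens to wipe it out.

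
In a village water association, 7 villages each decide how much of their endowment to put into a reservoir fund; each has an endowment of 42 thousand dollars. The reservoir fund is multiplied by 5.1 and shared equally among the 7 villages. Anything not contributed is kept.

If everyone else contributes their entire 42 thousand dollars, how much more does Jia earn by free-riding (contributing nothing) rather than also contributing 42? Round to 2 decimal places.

Switching from a contribution of 42 to 0 lets Jia keep an extra 42 thousand dollars, but lowers the reservoir fund by 42, which costs Jia their own share of that drop: 5.1/7 × 42 = 30.60.
Net gain = 42 − 30.60 = 11.40. The private return per contributed unit (0.7286) is below 1, so free-riding is indeed the best response regardless of what the others do.

11.40 thousand dollars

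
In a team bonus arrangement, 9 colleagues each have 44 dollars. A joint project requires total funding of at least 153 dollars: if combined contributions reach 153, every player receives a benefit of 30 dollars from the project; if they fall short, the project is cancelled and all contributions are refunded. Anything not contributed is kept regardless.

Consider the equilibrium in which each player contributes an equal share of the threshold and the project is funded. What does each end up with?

57 dollars

Equal share of the threshold: 153/9 = 17.
At this profile no one gains by cutting their contribution: any cut drops the total below 153, the project is cancelled, contributions are refunded, and the deviator ends with 44, which is less than 44 − 17 + 30 = 57. Contributing more than 17 just wastes the excess. So contributing exactly 17 is a best response.
Each player's payoff: 44 − 17 + 30 = 57.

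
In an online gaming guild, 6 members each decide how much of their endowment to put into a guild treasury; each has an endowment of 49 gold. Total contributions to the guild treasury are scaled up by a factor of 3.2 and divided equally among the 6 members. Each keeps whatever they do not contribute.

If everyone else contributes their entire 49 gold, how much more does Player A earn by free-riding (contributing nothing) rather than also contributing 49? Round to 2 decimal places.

Switching from a contribution of 49 to 0 lets Player A keep an extra 49 gold, but lowers the guild treasury by 49, which costs Player A their own share of that drop: 3.2/6 × 49 = 26.13.
Net gain = 49 − 26.13 = 22.87. The private return per contributed unit (0.5333) is below 1, so free-riding is indeed the best response regardless of what the others do.

22.87 gold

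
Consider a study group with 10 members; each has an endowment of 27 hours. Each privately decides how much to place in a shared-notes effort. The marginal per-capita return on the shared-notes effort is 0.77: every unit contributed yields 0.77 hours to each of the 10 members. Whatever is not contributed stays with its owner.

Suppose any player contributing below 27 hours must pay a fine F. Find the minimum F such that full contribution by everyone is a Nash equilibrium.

Given the others contribute fully, the best deviation is to contribute 0 (any partial contribution still incurs the fine and gives up units whose private return 0.77 is below 1).
Deviating from 27 to 0 saves 27 hours but forfeits the deviator's share of the drop in the shared-notes effort: 0.77 × 27 = 20.79.
So the deviation gain is 27 − 20.79 = 6.21, and the fine must be at least 6.21 hours to wipe it out.

6.21 hours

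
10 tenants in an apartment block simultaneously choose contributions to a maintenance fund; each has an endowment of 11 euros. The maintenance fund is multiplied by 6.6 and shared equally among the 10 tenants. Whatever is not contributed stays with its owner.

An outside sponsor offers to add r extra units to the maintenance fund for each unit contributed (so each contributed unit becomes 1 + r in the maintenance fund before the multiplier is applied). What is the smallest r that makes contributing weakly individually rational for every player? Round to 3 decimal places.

0.515

With matching at rate r, one contributed unit becomes (1 + r) in the maintenance fund and returns 6.6 × (1 + r) / 10 to the contributor.
Setting this equal to 1: 1 + r = 10/6.6 = 1.5152.
So the minimum matching rate is r = 1.5152 − 1 = 0.515.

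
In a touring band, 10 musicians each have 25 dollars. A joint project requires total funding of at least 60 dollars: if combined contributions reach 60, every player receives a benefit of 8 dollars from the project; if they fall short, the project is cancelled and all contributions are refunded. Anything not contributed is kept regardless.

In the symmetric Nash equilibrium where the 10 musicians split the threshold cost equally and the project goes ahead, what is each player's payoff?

27 dollars

Equal share of the threshold: 60/10 = 6.
At this profile no one gains by cutting their contribution: any cut drops the total below 60, the project is cancelled, contributions are refunded, and the deviator ends with 25, which is less than 25 − 6 + 8 = 27. Contributing more than 6 just wastes the excess. So contributing exactly 6 is a best response.
Each player's payoff: 25 − 6 + 8 = 27.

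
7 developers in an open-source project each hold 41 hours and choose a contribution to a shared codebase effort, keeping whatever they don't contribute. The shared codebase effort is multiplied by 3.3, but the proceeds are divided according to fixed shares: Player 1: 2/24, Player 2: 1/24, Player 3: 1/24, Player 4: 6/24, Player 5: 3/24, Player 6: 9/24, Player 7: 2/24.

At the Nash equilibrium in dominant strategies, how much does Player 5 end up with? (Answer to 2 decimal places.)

57.91 hours

Each unit j contributes comes back to j as 3.3 × (j's share), so j prefers to contribute only if that share exceeds 1/3.3 = 0.3030; otherwise keeping the unit dominates.
Only Player 6 (9/24) clears that bar, contributing 41; the remaining 6 contribute 0. Total contributed: 41.
Player 5 keeps 41 and receives 3.3 × 41 × 3/24 = 16.91 from the shared codebase effort, for a payoff of 57.91.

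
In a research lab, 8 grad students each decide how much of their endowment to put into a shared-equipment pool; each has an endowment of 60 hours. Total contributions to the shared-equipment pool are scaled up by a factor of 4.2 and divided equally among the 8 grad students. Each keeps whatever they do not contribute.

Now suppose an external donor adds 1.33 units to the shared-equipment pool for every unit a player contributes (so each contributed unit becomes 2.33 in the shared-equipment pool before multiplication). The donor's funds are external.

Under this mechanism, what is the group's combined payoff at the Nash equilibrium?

4697.28 hours

The effective private return per unit is now 4.2 × 2.33 / 8 = 1.2233 > 1, so every player's dominant strategy flips to full contribution.
So the Nash equilibrium is full contribution by all 8; the group earns 4.2 × 2.33 × 480 = 4697.28.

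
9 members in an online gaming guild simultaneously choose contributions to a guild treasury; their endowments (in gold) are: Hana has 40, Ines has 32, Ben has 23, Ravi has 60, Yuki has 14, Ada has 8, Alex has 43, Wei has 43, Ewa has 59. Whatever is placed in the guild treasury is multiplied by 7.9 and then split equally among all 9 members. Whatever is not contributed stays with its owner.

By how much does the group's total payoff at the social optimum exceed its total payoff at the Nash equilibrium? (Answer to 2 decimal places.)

The private return per contributed unit is 7.9/9 = 0.8778 < 1 for every player regardless of endowment, so the Nash equilibrium is zero contribution and the group total is Σ E_j = 40 + 32 + 23 + 60 + 14 + 8 + 43 + 43 + 59 = 322.
Each contributed unit returns 7.900 to the group, so the social optimum is full contribution by everyone: group total = 7.900 × 322 = 2543.80.
Efficiency loss = (7.900 − 1) × 322 = 2221.80.

2221.80 gold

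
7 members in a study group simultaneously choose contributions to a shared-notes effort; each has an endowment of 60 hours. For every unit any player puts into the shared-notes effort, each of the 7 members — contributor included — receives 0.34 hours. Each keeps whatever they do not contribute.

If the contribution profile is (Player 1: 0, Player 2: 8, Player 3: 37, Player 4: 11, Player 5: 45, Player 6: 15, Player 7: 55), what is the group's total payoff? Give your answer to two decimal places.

Total contributed: 0 + 8 + 37 + 11 + 45 + 15 + 55 = 171; total kept: 7 × 60 − 171 = 249.
The shared-notes effort pays out 0.34 × 7 × 171 = 406.98 in aggregate.
Group total = 249 + 406.98 = 655.98.

655.98 hours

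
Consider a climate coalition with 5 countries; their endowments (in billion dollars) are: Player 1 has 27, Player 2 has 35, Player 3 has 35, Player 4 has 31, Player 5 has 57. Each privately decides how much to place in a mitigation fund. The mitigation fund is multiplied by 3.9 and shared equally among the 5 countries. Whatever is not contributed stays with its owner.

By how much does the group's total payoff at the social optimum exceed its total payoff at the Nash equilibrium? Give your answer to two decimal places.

536.50 billion dollars

The private return per contributed unit is 3.9/5 = 0.7800 < 1 for every player regardless of endowment, so the Nash equilibrium is zero contribution and the group total is Σ E_j = 27 + 35 + 35 + 31 + 57 = 185.
Each contributed unit returns 3.900 to the group, so the social optimum is full contribution by everyone: group total = 3.900 × 185 = 721.50.
Efficiency loss = (3.900 − 1) × 185 = 536.50.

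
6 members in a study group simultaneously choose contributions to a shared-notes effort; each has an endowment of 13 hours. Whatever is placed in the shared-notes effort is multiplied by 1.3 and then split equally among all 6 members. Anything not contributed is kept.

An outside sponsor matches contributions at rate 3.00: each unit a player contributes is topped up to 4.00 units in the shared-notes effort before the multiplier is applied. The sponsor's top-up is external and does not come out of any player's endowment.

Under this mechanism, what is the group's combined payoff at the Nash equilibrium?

Even with the mechanism, each unit contributed returns only 1.3 × 4.00 / 6 = 0.8667 per unit of net cost, so contributing nothing is still dominant.
At the Nash equilibrium no one contributes; group total payoff = 6 × 13 = 78.

78.00 hours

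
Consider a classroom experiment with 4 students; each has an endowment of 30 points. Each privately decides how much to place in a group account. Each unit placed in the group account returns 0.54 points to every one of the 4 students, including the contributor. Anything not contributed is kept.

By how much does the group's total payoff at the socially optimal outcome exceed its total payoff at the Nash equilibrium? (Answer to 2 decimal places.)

The private return per contributed unit is 0.54 < 1, so contributing 0 is dominant for every player. At the Nash equilibrium everyone keeps their 30, and the group total is 4 × 30 = 120.
Each contributed unit returns 2.160 to the group as a whole (0.54 to each of 4 players), which exceeds 1, so the social optimum is full contribution: group total = 2.160 × 120 = 259.20.
Efficiency loss = 259.20 − 120 = 139.20.

139.20 points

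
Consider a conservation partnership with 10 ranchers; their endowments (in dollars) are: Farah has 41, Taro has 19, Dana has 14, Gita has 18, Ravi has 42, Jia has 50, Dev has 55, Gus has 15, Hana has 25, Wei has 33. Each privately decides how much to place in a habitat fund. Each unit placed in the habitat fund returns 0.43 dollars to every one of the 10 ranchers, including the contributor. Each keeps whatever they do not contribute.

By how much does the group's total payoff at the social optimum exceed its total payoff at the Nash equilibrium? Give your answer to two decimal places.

1029.60 dollars

The private return per contributed unit is 0.43 < 1 for everyone, so the Nash equilibrium is zero contribution and the group total is Σ E_j = 41 + 19 + 14 + 18 + 42 + 50 + 55 + 15 + 25 + 33 = 312.
Each contributed unit returns 4.300 to the group, so the social optimum is full contribution by everyone: group total = 4.300 × 312 = 1341.60.
Efficiency loss = (4.300 − 1) × 312 = 1029.60.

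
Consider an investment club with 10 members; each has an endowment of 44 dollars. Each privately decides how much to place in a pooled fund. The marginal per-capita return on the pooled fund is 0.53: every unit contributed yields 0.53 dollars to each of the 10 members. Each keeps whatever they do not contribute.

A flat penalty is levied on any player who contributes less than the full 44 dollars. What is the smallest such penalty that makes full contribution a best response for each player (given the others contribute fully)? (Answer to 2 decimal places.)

20.68 dollars

Given the others contribute fully, the best deviation is to contribute 0 (any partial contribution still incurs the fine and gives up units whose private return 0.53 is below 1).
Deviating from 44 to 0 saves 44 dollars but forfeits the deviator's share of the drop in the pooled fund: 0.53 × 44 = 23.32.
So the deviation gain is 44 − 23.32 = 20.68, and the fine must be at least 20.68 dollars to wipe it out.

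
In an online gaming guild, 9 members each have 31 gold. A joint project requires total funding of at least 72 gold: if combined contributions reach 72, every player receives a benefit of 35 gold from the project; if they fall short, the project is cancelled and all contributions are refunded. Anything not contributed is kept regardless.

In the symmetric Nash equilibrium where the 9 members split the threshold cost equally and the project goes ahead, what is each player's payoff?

58 gold

Equal share of the threshold: 72/9 = 8.
At this profile no one gains by cutting their contribution: any cut drops the total below 72, the project is cancelled, contributions are refunded, and the deviator ends with 31, which is less than 31 − 8 + 35 = 58. Contributing more than 8 just wastes the excess. So contributing exactly 8 is a best response.
Each player's payoff: 31 − 8 + 35 = 58.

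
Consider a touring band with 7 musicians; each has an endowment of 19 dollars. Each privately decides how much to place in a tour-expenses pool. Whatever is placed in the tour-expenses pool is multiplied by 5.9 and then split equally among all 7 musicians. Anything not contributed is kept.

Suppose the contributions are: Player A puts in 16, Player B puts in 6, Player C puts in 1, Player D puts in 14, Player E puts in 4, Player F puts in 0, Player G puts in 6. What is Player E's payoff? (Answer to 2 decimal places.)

Total contributed: 16 + 6 + 1 + 14 + 4 + 0 + 6 = 47.
Each receives 5.9 × 47 / 7 = 39.61 from the tour-expenses pool.
Player E keeps 19 − 4 = 15, so Player E's payoff is 15 + 39.61 = 54.61.

54.61 dollars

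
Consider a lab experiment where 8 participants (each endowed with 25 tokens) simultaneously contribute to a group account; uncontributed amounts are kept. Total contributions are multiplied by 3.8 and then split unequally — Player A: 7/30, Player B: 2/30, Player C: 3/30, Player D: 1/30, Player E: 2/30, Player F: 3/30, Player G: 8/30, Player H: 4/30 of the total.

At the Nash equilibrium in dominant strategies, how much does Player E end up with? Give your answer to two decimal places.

Each unit j contributes comes back to j as 3.8 × (j's share), so j prefers to contribute only if that share exceeds 1/3.8 = 0.2632; otherwise keeping the unit dominates.
Only Player G (8/30) clears that bar, contributing 25; the remaining 7 contribute 0. Total contributed: 25.
Player E keeps 25 and receives 3.8 × 25 × 2/30 = 6.33 from the group account, for a payoff of 31.33.

31.33 tokens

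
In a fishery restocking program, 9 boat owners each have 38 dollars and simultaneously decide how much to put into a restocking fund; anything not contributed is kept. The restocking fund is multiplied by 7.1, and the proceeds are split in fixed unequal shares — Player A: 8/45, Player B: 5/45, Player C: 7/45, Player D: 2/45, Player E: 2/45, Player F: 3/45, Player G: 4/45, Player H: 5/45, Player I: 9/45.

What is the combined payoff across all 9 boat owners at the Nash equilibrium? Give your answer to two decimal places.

For player j, contributing a unit is worthwhile iff 7.1 × (j's share) ≥ 1, i.e. iff j's share is at least 0.1408.
The shares above 0.1408 belong to Player A, Player C and Player I, contributing 38 each; the remaining 6 contribute 0. Total contributed: 114.
The restocking fund pays out 7.1 × 114 = 809.40 in total (split across the unequal shares, but the aggregate is all that matters for the group sum).
The 6 free-riders keep 38 each, adding 228. Group total = 228 + 809.40 = 1037.40.

1037.40 dollars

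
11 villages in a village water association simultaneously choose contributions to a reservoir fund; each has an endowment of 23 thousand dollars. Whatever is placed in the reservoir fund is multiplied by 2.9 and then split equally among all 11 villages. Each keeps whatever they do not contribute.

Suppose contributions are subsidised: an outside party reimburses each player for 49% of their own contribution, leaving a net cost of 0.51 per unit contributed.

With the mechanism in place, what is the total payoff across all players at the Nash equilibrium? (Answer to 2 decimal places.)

253.00 thousand dollars

With the mechanism, a contributed unit returns (2.9/11) / 0.51 = 0.5169 per unit of net cost — still below 1 — so contributing 0 remains dominant for every player.
At the Nash equilibrium no one contributes; group total payoff = 11 × 23 = 253.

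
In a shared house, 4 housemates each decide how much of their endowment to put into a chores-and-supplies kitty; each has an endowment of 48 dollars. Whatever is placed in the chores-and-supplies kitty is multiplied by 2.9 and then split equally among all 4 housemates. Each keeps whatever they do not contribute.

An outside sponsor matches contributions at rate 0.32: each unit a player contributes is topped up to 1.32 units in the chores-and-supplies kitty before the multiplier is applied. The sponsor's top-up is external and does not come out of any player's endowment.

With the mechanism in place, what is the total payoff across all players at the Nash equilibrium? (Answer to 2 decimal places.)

192.00 dollars

With the mechanism, a contributed unit returns 2.9 × 1.32 / 4 = 0.9570 per unit of net cost — still below 1 — so contributing 0 remains dominant for every player.
Everyone keeps their endowment and the group total is 4 × 48 = 192.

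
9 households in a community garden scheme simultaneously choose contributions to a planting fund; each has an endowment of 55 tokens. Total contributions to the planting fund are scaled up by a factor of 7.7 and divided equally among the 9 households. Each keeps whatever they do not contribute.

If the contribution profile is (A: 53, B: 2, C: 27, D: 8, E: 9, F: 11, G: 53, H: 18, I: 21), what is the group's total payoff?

1848.40 tokens

Total contributed: 53 + 2 + 27 + 8 + 9 + 11 + 53 + 18 + 21 = 202; total kept: 9 × 55 − 202 = 293.
The planting fund pays out 7.7 × 202 = 1555.40 in aggregate.
Group total = 293 + 1555.40 = 1848.40.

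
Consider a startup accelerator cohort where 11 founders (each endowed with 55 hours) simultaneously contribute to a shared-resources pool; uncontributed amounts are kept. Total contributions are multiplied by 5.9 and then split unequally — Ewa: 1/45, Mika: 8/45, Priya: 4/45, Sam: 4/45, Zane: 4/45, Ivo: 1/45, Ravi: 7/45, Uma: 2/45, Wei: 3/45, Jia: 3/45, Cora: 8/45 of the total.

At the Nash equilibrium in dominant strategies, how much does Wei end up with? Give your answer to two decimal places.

98.27 hours

A player with share s gets back 5.9·s per unit contributed, so full contribution is dominant for anyone with s > 1/5.9 = 0.1695 and zero contribution is dominant for anyone below.
Mika and Cora clear that bar, contributing 55 each; the remaining 9 contribute 0. Total contributed: 110.
Wei keeps 55 and receives 5.9 × 110 × 3/45 = 43.27 from the shared-resources pool, for a payoff of 98.27.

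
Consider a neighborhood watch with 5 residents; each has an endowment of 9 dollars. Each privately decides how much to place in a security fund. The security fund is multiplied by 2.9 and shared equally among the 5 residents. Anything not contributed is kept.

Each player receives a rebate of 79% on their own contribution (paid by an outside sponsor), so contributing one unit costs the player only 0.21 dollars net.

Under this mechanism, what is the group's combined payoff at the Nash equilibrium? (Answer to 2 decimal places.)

166.05 dollars

The effective private return per unit is now (2.9/5) / 0.21 = 2.7619 > 1, so every player's dominant strategy flips to full contribution.
So the Nash equilibrium is full contribution by all 5; the group earns 5 × (9 × 0.79 + 2.9 × 9) = 166.05.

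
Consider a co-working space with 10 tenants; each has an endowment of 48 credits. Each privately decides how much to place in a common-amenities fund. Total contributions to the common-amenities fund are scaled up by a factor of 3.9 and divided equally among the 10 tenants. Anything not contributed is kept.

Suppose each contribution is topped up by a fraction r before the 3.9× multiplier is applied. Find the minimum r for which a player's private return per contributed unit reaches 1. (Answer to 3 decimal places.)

1.564

With matching at rate r, one contributed unit becomes (1 + r) in the common-amenities fund and returns 3.9 × (1 + r) / 10 to the contributor.
Setting this equal to 1: 1 + r = 10/3.9 = 2.5641.
So the minimum matching rate is r = 2.5641 − 1 = 1.564.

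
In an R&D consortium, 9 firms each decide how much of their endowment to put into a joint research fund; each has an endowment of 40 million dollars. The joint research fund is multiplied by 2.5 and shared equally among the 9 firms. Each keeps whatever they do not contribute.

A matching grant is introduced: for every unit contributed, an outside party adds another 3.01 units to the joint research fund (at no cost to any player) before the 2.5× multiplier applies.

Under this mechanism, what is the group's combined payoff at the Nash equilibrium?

With the mechanism, a contributed unit returns 2.5 × 4.01 / 9 = 1.1139 per unit of net cost to the contributor — now above 1 — so contributing fully is weakly dominant for every player.
At the Nash equilibrium everyone contributes 40. Group total payoff = 2.5 × 4.01 × 360 = 3609.00.

3609.00 million dollars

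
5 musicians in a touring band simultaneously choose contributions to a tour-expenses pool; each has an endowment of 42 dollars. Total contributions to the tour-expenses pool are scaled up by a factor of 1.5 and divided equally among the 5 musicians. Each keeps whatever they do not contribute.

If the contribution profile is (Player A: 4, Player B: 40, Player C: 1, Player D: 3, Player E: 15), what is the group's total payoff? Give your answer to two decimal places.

241.50 dollars

Total contributed: 4 + 40 + 1 + 3 + 15 = 63; total kept: 5 × 42 − 63 = 147.
The tour-expenses pool pays out 1.5 × 63 = 94.50 in aggregate.
Group total = 147 + 94.50 = 241.50.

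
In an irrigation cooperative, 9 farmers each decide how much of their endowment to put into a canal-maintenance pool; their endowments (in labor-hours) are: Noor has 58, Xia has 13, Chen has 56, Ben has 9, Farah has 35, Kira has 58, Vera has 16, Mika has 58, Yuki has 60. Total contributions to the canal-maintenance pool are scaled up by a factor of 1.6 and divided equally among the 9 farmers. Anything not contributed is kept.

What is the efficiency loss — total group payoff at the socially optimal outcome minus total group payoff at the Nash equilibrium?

The private return per contributed unit is 1.6/9 = 0.1778 < 1 for every player regardless of endowment, so the Nash equilibrium is zero contribution and the group total is Σ E_j = 58 + 13 + 56 + 9 + 35 + 58 + 16 + 58 + 60 = 363.
Each contributed unit returns 1.600 to the group, so the social optimum is full contribution by everyone: group total = 1.600 × 363 = 580.80.
Efficiency loss = (1.600 − 1) × 363 = 217.80.

217.80 labor-hours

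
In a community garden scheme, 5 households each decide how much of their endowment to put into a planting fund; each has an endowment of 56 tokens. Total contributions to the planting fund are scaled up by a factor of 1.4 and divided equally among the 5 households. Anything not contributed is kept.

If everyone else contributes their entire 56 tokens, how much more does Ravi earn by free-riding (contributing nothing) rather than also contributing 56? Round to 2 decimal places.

40.32 tokens

Switching from a contribution of 56 to 0 lets Ravi keep an extra 56 tokens, but lowers the planting fund by 56, which costs Ravi their own share of that drop: 1.4/5 × 56 = 15.68.
Net gain = 56 − 15.68 = 40.32. The private return per contributed unit (0.2800) is below 1, so free-riding is indeed the best response regardless of what the others do.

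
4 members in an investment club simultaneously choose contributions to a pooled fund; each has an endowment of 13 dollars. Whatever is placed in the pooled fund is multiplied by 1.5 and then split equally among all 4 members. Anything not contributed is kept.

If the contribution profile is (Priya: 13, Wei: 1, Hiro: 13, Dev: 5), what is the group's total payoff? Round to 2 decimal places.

Total contributed: 13 + 1 + 13 + 5 = 32; total kept: 4 × 13 − 32 = 20.
The pooled fund pays out 1.5 × 32 = 48.00 in aggregate.
Group total = 20 + 48.00 = 68.00.

68.00 dollars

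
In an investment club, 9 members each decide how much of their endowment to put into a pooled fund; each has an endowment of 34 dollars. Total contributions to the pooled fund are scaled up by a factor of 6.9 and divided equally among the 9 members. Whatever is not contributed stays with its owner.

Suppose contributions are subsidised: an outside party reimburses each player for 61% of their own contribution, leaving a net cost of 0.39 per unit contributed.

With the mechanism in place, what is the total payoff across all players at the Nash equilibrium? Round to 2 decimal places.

2298.06 dollars

With the mechanism, a contributed unit returns (6.9/9) / 0.39 = 1.9658 per unit of net cost to the contributor — now above 1 — so contributing fully is weakly dominant for every player.
At the Nash equilibrium everyone contributes 34. Group total payoff = 9 × (34 × 0.61 + 6.9 × 34) = 2298.06.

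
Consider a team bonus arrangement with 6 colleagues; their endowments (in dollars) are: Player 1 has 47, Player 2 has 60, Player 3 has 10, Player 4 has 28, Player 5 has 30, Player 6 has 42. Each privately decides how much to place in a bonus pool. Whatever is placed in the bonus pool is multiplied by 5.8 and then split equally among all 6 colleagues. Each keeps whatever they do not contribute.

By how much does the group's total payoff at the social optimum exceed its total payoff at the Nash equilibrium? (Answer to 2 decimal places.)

1041.60 dollars

The private return per contributed unit is 5.8/6 = 0.9667 < 1 for every player regardless of endowment, so the Nash equilibrium is zero contribution and the group total is Σ E_j = 47 + 60 + 10 + 28 + 30 + 42 = 217.
Each contributed unit returns 5.800 to the group, so the social optimum is full contribution by everyone: group total = 5.800 × 217 = 1258.60.
Efficiency loss = (5.800 − 1) × 217 = 1041.60.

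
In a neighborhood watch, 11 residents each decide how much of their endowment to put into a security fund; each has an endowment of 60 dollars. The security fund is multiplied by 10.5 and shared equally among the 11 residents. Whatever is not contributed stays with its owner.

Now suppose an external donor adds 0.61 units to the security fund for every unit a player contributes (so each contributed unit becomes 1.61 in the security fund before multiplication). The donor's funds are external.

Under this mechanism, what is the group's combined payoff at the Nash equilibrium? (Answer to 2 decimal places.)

Under the mechanism each unit contributed yields 10.5 × 1.61 / 11 = 1.5368 back to its contributor per unit of net cost, which exceeds 1, making full contribution the dominant choice for everyone.
So the Nash equilibrium is full contribution by all 11; the group earns 10.5 × 1.61 × 660 = 11157.30.

11157.30 dollars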